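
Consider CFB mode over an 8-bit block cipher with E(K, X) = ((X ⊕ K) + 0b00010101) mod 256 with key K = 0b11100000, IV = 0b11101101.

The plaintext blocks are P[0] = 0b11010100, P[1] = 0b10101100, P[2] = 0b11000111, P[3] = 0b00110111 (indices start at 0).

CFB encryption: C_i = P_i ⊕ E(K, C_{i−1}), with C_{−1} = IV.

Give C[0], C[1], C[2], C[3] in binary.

C[0] = 0b11110110, C[1] = 0b10000111, C[2] = 0b10111011, C[3] = 0b01000111

C[0]: E(K, 0b11101101) = 0b00100010; 0b11010100 ⊕ 0b00100010 = 0b11110110.
C[1]: E(K, 0b11110110) = 0b00101011; 0b10101100 ⊕ 0b00101011 = 0b10000111.
C[2]: E(K, 0b10000111) = 0b01111100; 0b11000111 ⊕ 0b01111100 = 0b10111011.
C[3]: E(K, 0b10111011) = 0b01110000; 0b00110111 ⊕ 0b01110000 = 0b01000111.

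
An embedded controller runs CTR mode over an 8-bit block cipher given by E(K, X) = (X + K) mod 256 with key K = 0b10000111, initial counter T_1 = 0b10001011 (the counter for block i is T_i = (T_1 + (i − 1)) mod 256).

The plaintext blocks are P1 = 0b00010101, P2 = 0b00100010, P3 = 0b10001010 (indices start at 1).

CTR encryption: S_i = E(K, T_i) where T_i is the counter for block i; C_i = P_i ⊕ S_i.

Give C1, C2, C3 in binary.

C1: T = 0b10001011, S = E(K, T) = 0b00010010; 0b00010101 ⊕ 0b00010010 = 0b00000111.
C2: T = 0b10001100, S = E(K, T) = 0b00010011; 0b00100010 ⊕ 0b00010011 = 0b00110001.
C3: T = 0b10001101, S = E(K, T) = 0b00010100; 0b10001010 ⊕ 0b00010100 = 0b10011110.

C1 = 0b00000111, C2 = 0b00110001, C3 = 0b10011110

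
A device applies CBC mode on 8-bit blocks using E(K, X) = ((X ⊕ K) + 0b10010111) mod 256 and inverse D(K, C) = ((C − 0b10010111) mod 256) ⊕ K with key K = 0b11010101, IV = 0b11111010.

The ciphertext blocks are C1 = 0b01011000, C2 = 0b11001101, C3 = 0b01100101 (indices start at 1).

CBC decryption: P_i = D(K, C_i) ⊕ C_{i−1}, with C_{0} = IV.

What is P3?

P3: D(K, 0b01100101) = 0b00011011; 0b00011011 ⊕ 0b11001101 = 0b11010110.

P3 = 0b11010110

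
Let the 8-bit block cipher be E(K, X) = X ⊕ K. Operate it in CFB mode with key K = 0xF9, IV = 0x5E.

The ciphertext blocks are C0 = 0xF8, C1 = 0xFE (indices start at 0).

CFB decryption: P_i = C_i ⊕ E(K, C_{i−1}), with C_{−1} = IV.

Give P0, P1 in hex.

P0: E(K, 0x5E) = 0xA7; 0xF8 ⊕ 0xA7 = 0x5F.
P1: E(K, 0xF8) = 0x01; 0xFE ⊕ 0x01 = 0xFF.

P0 = 0x5F, P1 = 0xFF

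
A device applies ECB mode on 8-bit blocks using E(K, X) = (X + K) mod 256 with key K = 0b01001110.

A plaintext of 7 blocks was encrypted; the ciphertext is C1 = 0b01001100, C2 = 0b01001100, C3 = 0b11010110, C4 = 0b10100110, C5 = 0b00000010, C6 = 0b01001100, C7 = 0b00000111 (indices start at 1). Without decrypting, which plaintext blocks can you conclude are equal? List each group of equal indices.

P1 = P2 = P6

ECB encrypts each block independently with the same key, so equal ciphertext blocks imply equal plaintext blocks.
C1 = C2 = C6 = 0b01001100, so P1 = P2 = P6.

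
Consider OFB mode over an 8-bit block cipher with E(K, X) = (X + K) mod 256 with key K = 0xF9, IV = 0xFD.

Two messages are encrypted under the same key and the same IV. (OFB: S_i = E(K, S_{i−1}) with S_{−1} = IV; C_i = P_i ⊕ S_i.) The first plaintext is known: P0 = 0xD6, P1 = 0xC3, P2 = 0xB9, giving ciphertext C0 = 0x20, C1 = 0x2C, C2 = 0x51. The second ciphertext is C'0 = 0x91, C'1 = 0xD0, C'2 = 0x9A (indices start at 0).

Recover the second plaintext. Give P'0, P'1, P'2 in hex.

In OFB with a reused IV, both messages share the same keystream S_i, so C_i ⊕ C'_i = P_i ⊕ P'_i and thus P'_i = P_i ⊕ C_i ⊕ C'_i.
P'0: 0xD6 ⊕ 0x20 ⊕ 0x91 = 0x67.
P'1: 0xC3 ⊕ 0x2C ⊕ 0xD0 = 0x3F.
P'2: 0xB9 ⊕ 0x51 ⊕ 0x9A = 0x72.

P'0 = 0x67, P'1 = 0x3F, P'2 = 0x72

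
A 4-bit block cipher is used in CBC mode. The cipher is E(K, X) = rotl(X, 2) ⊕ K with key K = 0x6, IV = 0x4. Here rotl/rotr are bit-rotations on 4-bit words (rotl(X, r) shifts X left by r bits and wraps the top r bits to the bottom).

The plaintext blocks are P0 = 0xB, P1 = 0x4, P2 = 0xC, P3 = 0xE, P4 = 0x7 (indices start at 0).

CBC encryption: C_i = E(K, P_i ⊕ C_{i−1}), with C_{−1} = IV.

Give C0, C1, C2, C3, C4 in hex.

C0: P0 ⊕ 0x4 = 0xF; E(K, 0xF) = 0x9.
C1: P1 ⊕ 0x9 = 0xD; E(K, 0xD) = 0x1.
C2: P2 ⊕ 0x1 = 0xD; E(K, 0xD) = 0x1.
C3: P3 ⊕ 0x1 = 0xF; E(K, 0xF) = 0x9.
C4: P4 ⊕ 0x9 = 0xE; E(K, 0xE) = 0xD.

C0 = 0x9, C1 = 0x1, C2 = 0x1, C3 = 0x9, C4 = 0xD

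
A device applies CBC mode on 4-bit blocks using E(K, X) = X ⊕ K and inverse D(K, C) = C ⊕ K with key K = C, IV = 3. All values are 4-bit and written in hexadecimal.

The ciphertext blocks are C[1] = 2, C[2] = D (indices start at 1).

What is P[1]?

CBC decryption: P_i = D(K, C_i) ⊕ C_{i−1}, with C_{0} = IV.
P[1]: D(K, 2) = E; E ⊕ 3 = D.

P[1] = D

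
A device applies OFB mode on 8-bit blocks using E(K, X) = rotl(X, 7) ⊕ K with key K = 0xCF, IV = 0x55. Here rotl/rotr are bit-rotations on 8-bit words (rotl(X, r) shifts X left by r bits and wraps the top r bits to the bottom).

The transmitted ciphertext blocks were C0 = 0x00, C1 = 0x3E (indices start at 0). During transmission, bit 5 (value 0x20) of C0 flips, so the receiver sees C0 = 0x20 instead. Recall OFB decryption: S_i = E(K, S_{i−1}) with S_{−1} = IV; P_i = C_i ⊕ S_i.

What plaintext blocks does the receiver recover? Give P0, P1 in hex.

P0 = 0x45, P1 = 0x43

Only C0 changed, to 0x20. In OFB, a change in C_i flips the same bit in P_i only; the keystream is unaffected. Decrypting the received ciphertext:
P0: S = E(K, 0x55) = 0x65; 0x20 ⊕ 0x65 = 0x45.
P1: S = E(K, 0x65) = 0x7D; 0x3E ⊕ 0x7D = 0x43.
Blocks that differ from the original plaintext: P0.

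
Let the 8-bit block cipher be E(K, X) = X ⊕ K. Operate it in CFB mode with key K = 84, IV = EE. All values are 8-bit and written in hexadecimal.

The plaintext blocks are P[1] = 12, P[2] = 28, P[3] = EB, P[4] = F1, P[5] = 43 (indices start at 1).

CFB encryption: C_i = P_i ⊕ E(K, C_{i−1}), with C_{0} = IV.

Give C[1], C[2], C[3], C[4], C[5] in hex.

C[1]: E(K, EE) = 6A; 12 ⊕ 6A = 78.
C[2]: E(K, 78) = FC; 28 ⊕ FC = D4.
C[3]: E(K, D4) = 50; EB ⊕ 50 = BB.
C[4]: E(K, BB) = 3F; F1 ⊕ 3F = CE.
C[5]: E(K, CE) = 4A; 43 ⊕ 4A = 09.

C[1] = 78, C[2] = D4, C[3] = BB, C[4] = CE, C[5] = 09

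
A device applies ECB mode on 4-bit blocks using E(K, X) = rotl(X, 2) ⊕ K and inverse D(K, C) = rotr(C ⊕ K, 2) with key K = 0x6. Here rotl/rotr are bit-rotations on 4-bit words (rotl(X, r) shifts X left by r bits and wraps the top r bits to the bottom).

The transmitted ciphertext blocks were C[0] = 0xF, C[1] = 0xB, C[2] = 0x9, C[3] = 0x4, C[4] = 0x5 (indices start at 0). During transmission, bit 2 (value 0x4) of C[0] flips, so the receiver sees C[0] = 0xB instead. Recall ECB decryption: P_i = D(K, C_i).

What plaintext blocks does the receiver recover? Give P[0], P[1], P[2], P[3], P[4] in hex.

Only C[0] changed, to 0xB. In ECB, a change in C_i affects only P_i. Decrypting the received ciphertext:
P[0]: D(K, 0xB) = 0x7.
P[1]: D(K, 0xB) = 0x7.
P[2]: D(K, 0x9) = 0xF.
P[3]: D(K, 0x4) = 0x8.
P[4]: D(K, 0x5) = 0xC.
Blocks that differ from the original plaintext: P[0].

P[0] = 0x7, P[1] = 0x7, P[2] = 0xF, P[3] = 0x8, P[4] = 0xC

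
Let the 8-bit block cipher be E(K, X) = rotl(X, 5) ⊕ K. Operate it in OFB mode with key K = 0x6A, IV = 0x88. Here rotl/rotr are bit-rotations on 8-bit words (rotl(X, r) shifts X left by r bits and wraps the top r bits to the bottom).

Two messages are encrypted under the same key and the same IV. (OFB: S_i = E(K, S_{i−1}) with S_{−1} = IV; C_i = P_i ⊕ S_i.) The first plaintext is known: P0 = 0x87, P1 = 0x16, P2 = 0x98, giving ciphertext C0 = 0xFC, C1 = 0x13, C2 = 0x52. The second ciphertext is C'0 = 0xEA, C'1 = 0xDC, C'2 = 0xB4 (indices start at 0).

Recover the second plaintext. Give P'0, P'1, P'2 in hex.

In OFB with a reused IV, both messages share the same keystream S_i, so C_i ⊕ C'_i = P_i ⊕ P'_i and thus P'_i = P_i ⊕ C_i ⊕ C'_i.
P'0: 0x87 ⊕ 0xFC ⊕ 0xEA = 0x91.
P'1: 0x16 ⊕ 0x13 ⊕ 0xDC = 0xD9.
P'2: 0x98 ⊕ 0x52 ⊕ 0xB4 = 0x7E.

P'0 = 0x91, P'1 = 0xD9, P'2 = 0x7E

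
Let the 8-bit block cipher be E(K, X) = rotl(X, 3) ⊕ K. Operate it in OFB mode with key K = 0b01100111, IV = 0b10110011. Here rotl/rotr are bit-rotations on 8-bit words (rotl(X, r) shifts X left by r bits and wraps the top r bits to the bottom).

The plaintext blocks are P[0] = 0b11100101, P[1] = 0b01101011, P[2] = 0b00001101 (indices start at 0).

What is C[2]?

C[2] = 0b11101111

OFB encryption: S_i = E(K, S_{i−1}) with S_{−1} = IV; C_i = P_i ⊕ S_i.
C[0]: S = E(K, 0b10110011) = 0b11111010; 0b11100101 ⊕ 0b11111010 = 0b00011111.
C[1]: S = E(K, 0b11111010) = 0b10110000; 0b01101011 ⊕ 0b10110000 = 0b11011011.
C[2]: S = E(K, 0b10110000) = 0b11100010; 0b00001101 ⊕ 0b11100010 = 0b11101111.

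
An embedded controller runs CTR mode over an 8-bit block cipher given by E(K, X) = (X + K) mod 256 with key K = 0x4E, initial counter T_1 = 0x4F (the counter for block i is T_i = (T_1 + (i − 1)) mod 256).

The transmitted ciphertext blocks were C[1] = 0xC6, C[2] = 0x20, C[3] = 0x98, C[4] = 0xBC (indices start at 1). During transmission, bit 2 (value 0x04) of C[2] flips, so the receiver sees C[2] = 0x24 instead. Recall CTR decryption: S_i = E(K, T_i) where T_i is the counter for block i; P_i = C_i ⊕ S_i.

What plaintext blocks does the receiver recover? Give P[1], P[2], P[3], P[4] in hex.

P[1] = 0x5B, P[2] = 0xBA, P[3] = 0x07, P[4] = 0x1C

Only C[2] changed, to 0x24. In CTR, a change in C_i flips the same bit in P_i only; the keystream is unaffected. Decrypting the received ciphertext:
P[1]: T = 0x4F, S = E(K, T) = 0x9D; 0xC6 ⊕ 0x9D = 0x5B.
P[2]: T = 0x50, S = E(K, T) = 0x9E; 0x24 ⊕ 0x9E = 0xBA.
P[3]: T = 0x51, S = E(K, T) = 0x9F; 0x98 ⊕ 0x9F = 0x07.
P[4]: T = 0x52, S = E(K, T) = 0xA0; 0xBC ⊕ 0xA0 = 0x1C.
Blocks that differ from the original plaintext: P[2].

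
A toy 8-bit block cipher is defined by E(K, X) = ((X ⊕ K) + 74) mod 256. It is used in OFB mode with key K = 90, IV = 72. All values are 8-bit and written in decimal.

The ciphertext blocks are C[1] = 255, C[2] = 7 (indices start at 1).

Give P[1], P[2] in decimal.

OFB decryption: S_i = E(K, S_{i−1}) with S_{0} = IV; P_i = C_i ⊕ S_i.
P[1]: S = E(K, 72) = 92; 255 ⊕ 92 = 163.
P[2]: S = E(K, 92) = 80; 7 ⊕ 80 = 87.

P[1] = 163, P[2] = 87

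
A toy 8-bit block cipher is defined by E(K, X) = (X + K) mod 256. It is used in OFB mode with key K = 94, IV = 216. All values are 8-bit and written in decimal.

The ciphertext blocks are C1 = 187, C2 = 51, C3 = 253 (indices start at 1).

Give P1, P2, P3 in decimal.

OFB decryption: S_i = E(K, S_{i−1}) with S_{0} = IV; P_i = C_i ⊕ S_i.
P1: S = E(K, 216) = 54; 187 ⊕ 54 = 141.
P2: S = E(K, 54) = 148; 51 ⊕ 148 = 167.
P3: S = E(K, 148) = 242; 253 ⊕ 242 = 15.

P1 = 141, P2 = 167, P3 = 15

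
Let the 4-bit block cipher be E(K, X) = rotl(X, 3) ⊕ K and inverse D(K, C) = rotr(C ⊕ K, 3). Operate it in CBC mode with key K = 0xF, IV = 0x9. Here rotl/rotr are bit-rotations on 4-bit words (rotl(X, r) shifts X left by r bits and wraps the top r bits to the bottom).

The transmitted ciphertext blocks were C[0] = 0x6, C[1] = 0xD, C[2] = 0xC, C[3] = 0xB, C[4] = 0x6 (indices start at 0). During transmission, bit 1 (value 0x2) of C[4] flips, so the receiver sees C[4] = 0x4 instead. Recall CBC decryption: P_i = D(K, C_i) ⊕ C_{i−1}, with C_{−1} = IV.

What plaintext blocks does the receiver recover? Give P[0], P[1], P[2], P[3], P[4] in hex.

P[0] = 0xA, P[1] = 0x2, P[2] = 0xB, P[3] = 0x4, P[4] = 0xC

Only C[4] changed, to 0x4. In CBC, a change in C_i garbles P_i and flips the same bit in P_{i+1}. Decrypting the received ciphertext:
P[0]: D(K, 0x6) = 0x3; 0x3 ⊕ 0x9 = 0xA.
P[1]: D(K, 0xD) = 0x4; 0x4 ⊕ 0x6 = 0x2.
P[2]: D(K, 0xC) = 0x6; 0x6 ⊕ 0xD = 0xB.
P[3]: D(K, 0xB) = 0x8; 0x8 ⊕ 0xC = 0x4.
P[4]: D(K, 0x4) = 0x7; 0x7 ⊕ 0xB = 0xC.
Blocks that differ from the original plaintext: P[4].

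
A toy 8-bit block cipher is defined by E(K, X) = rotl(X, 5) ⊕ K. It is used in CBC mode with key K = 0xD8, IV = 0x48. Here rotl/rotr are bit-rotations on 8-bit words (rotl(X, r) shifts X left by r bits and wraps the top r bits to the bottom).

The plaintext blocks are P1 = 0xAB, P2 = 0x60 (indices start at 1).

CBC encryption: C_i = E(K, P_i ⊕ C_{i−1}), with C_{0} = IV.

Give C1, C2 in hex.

C1 = 0xA4, C2 = 0x40

C1: P1 ⊕ 0x48 = 0xE3; E(K, 0xE3) = 0xA4.
C2: P2 ⊕ 0xA4 = 0xC4; E(K, 0xC4) = 0x40.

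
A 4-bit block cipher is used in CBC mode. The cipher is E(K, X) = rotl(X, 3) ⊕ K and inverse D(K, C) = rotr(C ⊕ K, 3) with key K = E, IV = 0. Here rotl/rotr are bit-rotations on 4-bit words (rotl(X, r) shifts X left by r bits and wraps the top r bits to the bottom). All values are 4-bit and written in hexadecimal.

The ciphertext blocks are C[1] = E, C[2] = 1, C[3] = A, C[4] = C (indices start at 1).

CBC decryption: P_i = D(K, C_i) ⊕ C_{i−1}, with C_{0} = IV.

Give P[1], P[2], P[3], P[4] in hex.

P[1] = 0, P[2] = 1, P[3] = 9, P[4] = E

P[1]: D(K, E) = 0; 0 ⊕ 0 = 0.
P[2]: D(K, 1) = F; F ⊕ E = 1.
P[3]: D(K, A) = 8; 8 ⊕ 1 = 9.
P[4]: D(K, C) = 4; 4 ⊕ A = E.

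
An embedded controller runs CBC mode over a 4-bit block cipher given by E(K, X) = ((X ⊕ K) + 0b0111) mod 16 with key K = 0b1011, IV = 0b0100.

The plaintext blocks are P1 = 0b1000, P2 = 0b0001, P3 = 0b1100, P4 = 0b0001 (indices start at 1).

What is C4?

C4 = 0b0000

CBC encryption: C_i = E(K, P_i ⊕ C_{i−1}), with C_{0} = IV.
C1: P1 ⊕ 0b0100 = 0b1100; E(K, 0b1100) = 0b1110.
C2: P2 ⊕ 0b1110 = 0b1111; E(K, 0b1111) = 0b1011.
C3: P3 ⊕ 0b1011 = 0b0111; E(K, 0b0111) = 0b0011.
C4: P4 ⊕ 0b0011 = 0b0010; E(K, 0b0010) = 0b0000.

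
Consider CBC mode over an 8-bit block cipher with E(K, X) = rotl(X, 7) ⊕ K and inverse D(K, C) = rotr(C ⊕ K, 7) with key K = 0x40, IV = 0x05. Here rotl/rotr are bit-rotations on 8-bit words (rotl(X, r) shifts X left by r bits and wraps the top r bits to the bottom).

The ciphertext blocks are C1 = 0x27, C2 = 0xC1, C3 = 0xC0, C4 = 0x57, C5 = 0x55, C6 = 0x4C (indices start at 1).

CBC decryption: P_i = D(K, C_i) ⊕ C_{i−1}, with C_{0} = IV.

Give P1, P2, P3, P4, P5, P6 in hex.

P1 = 0xCB, P2 = 0x24, P3 = 0xC0, P4 = 0xEE, P5 = 0x7D, P6 = 0x4D

P1: D(K, 0x27) = 0xCE; 0xCE ⊕ 0x05 = 0xCB.
P2: D(K, 0xC1) = 0x03; 0x03 ⊕ 0x27 = 0x24.
P3: D(K, 0xC0) = 0x01; 0x01 ⊕ 0xC1 = 0xC0.
P4: D(K, 0x57) = 0x2E; 0x2E ⊕ 0xC0 = 0xEE.
P5: D(K, 0x55) = 0x2A; 0x2A ⊕ 0x57 = 0x7D.
P6: D(K, 0x4C) = 0x18; 0x18 ⊕ 0x55 = 0x4D.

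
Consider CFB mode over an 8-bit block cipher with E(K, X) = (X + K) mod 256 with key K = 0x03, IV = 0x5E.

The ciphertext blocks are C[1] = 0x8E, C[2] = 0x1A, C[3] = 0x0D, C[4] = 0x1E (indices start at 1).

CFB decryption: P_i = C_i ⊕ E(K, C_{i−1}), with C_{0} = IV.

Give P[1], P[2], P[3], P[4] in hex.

P[1]: E(K, 0x5E) = 0x61; 0x8E ⊕ 0x61 = 0xEF.
P[2]: E(K, 0x8E) = 0x91; 0x1A ⊕ 0x91 = 0x8B.
P[3]: E(K, 0x1A) = 0x1D; 0x0D ⊕ 0x1D = 0x10.
P[4]: E(K, 0x0D) = 0x10; 0x1E ⊕ 0x10 = 0x0E.

P[1] = 0xEF, P[2] = 0x8B, P[3] = 0x10, P[4] = 0x0E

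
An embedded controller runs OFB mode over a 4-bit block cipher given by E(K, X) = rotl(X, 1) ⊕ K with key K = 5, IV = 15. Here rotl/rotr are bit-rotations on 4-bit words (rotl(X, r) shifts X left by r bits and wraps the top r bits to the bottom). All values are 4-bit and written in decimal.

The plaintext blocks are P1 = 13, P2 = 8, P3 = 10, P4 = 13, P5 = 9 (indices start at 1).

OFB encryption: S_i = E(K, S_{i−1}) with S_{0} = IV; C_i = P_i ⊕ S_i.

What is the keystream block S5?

10

C1: S = E(K, 15) = 10; 13 ⊕ 10 = 7.
C2: S = E(K, 10) = 0; 8 ⊕ 0 = 8.
C3: S = E(K, 0) = 5; 10 ⊕ 5 = 15.
C4: S = E(K, 5) = 15; 13 ⊕ 15 = 2.
C5: S = E(K, 15) = 10; 9 ⊕ 10 = 3.
So S5 = 10.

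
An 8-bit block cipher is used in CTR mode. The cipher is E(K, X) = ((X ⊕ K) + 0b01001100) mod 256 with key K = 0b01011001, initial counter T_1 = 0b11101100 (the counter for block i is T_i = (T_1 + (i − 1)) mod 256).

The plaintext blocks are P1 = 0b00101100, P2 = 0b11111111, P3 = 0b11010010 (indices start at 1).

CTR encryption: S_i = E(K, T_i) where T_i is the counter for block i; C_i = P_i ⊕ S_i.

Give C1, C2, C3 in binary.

C1: T = 0b11101100, S = E(K, T) = 0b00000001; 0b00101100 ⊕ 0b00000001 = 0b00101101.
C2: T = 0b11101101, S = E(K, T) = 0b00000000; 0b11111111 ⊕ 0b00000000 = 0b11111111.
C3: T = 0b11101110, S = E(K, T) = 0b00000011; 0b11010010 ⊕ 0b00000011 = 0b11010001.

C1 = 0b00101101, C2 = 0b11111111, C3 = 0b11010001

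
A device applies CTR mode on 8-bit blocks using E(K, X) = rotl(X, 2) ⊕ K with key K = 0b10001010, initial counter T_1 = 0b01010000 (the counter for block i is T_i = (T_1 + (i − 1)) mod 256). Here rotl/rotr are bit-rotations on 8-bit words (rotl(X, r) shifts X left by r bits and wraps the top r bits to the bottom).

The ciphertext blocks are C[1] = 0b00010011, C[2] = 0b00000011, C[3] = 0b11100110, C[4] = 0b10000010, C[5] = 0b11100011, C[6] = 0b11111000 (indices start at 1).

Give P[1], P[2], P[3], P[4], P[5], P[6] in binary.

CTR decryption: S_i = E(K, T_i) where T_i is the counter for block i; P_i = C_i ⊕ S_i.
P[1]: T = 0b01010000, S = E(K, T) = 0b11001011; 0b00010011 ⊕ 0b11001011 = 0b11011000.
P[2]: T = 0b01010001, S = E(K, T) = 0b11001111; 0b00000011 ⊕ 0b11001111 = 0b11001100.
P[3]: T = 0b01010010, S = E(K, T) = 0b11000011; 0b11100110 ⊕ 0b11000011 = 0b00100101.
P[4]: T = 0b01010011, S = E(K, T) = 0b11000111; 0b10000010 ⊕ 0b11000111 = 0b01000101.
P[5]: T = 0b01010100, S = E(K, T) = 0b11011011; 0b11100011 ⊕ 0b11011011 = 0b00111000.
P[6]: T = 0b01010101, S = E(K, T) = 0b11011111; 0b11111000 ⊕ 0b11011111 = 0b00100111.

P[1] = 0b11011000, P[2] = 0b11001100, P[3] = 0b00100101, P[4] = 0b01000101, P[5] = 0b00111000, P[6] = 0b00100111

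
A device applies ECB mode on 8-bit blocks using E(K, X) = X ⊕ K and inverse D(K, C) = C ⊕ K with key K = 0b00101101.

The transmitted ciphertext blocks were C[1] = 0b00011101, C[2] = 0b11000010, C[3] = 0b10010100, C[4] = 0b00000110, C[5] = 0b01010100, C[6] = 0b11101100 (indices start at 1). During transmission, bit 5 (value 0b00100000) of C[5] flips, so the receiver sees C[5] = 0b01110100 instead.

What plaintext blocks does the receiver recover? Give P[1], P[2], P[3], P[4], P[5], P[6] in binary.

ECB decryption: P_i = D(K, C_i).
Only C[5] changed, to 0b01110100. In ECB, a change in C_i affects only P_i. Decrypting the received ciphertext:
P[1]: D(K, 0b00011101) = 0b00110000.
P[2]: D(K, 0b11000010) = 0b11101111.
P[3]: D(K, 0b10010100) = 0b10111001.
P[4]: D(K, 0b00000110) = 0b00101011.
P[5]: D(K, 0b01110100) = 0b01011001.
P[6]: D(K, 0b11101100) = 0b11000001.
Blocks that differ from the original plaintext: P[5].

P[1] = 0b00110000, P[2] = 0b11101111, P[3] = 0b10111001, P[4] = 0b00101011, P[5] = 0b01011001, P[6] = 0b11000001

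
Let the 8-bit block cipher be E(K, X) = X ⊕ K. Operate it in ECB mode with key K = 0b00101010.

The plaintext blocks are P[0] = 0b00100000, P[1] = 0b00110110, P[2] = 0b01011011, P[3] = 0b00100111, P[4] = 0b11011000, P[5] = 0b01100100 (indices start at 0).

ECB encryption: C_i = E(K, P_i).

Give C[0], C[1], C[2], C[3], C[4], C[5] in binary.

C[0] = 0b00001010, C[1] = 0b00011100, C[2] = 0b01110001, C[3] = 0b00001101, C[4] = 0b11110010, C[5] = 0b01001110

C[0]: E(K, 0b00100000) = 0b00001010.
C[1]: E(K, 0b00110110) = 0b00011100.
C[2]: E(K, 0b01011011) = 0b01110001.
C[3]: E(K, 0b00100111) = 0b00001101.
C[4]: E(K, 0b11011000) = 0b11110010.
C[5]: E(K, 0b01100100) = 0b01001110.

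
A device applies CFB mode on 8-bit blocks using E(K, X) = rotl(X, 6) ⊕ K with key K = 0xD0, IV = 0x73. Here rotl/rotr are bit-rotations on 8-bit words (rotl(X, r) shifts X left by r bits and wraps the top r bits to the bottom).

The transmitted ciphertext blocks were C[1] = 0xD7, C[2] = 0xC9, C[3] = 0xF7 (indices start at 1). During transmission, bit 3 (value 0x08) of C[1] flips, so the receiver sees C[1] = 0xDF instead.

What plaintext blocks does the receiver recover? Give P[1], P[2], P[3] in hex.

P[1] = 0xD3, P[2] = 0xEE, P[3] = 0x55

CFB decryption: P_i = C_i ⊕ E(K, C_{i−1}), with C_{0} = IV.
Only C[1] changed, to 0xDF. In CFB, a change in C_i flips the same bit in P_i and garbles P_{i+1}. Decrypting the received ciphertext:
P[1]: E(K, 0x73) = 0x0C; 0xDF ⊕ 0x0C = 0xD3.
P[2]: E(K, 0xDF) = 0x27; 0xC9 ⊕ 0x27 = 0xEE.
P[3]: E(K, 0xC9) = 0xA2; 0xF7 ⊕ 0xA2 = 0x55.
Blocks that differ from the original plaintext: P[1], P[2].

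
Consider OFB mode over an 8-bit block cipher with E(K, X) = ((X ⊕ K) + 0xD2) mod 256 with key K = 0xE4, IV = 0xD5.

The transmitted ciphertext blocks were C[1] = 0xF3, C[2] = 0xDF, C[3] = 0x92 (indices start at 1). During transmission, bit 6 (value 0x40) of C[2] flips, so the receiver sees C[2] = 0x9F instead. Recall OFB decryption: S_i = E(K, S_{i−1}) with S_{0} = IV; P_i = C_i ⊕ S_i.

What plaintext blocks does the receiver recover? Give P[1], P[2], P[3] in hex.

P[1] = 0xF0, P[2] = 0x26, P[3] = 0xBD

Only C[2] changed, to 0x9F. In OFB, a change in C_i flips the same bit in P_i only; the keystream is unaffected. Decrypting the received ciphertext:
P[1]: S = E(K, 0xD5) = 0x03; 0xF3 ⊕ 0x03 = 0xF0.
P[2]: S = E(K, 0x03) = 0xB9; 0x9F ⊕ 0xB9 = 0x26.
P[3]: S = E(K, 0xB9) = 0x2F; 0x92 ⊕ 0x2F = 0xBD.
Blocks that differ from the original plaintext: P[2].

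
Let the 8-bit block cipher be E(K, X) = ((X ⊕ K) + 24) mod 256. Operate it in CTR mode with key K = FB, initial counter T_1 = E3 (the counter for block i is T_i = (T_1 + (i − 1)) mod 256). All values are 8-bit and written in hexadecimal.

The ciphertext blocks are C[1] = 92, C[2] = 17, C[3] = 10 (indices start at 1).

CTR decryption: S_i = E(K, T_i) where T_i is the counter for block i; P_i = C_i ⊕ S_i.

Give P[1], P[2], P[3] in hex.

P[1]: T = E3, S = E(K, T) = 3C; 92 ⊕ 3C = AE.
P[2]: T = E4, S = E(K, T) = 43; 17 ⊕ 43 = 54.
P[3]: T = E5, S = E(K, T) = 42; 10 ⊕ 42 = 52.

P[1] = AE, P[2] = 54, P[3] = 52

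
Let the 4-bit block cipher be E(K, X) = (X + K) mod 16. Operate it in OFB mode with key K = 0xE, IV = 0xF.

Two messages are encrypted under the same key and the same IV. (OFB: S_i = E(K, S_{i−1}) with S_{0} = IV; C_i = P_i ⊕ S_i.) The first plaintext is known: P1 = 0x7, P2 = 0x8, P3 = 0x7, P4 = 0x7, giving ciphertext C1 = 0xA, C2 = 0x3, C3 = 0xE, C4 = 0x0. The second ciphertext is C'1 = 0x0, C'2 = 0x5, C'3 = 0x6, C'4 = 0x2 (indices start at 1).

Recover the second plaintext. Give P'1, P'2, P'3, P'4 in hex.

In OFB with a reused IV, both messages share the same keystream S_i, so C_i ⊕ C'_i = P_i ⊕ P'_i and thus P'_i = P_i ⊕ C_i ⊕ C'_i.
P'1: 0x7 ⊕ 0xA ⊕ 0x0 = 0xD.
P'2: 0x8 ⊕ 0x3 ⊕ 0x5 = 0xE.
P'3: 0x7 ⊕ 0xE ⊕ 0x6 = 0xF.
P'4: 0x7 ⊕ 0x0 ⊕ 0x2 = 0x5.

P'1 = 0xD, P'2 = 0xE, P'3 = 0xF, P'4 = 0x5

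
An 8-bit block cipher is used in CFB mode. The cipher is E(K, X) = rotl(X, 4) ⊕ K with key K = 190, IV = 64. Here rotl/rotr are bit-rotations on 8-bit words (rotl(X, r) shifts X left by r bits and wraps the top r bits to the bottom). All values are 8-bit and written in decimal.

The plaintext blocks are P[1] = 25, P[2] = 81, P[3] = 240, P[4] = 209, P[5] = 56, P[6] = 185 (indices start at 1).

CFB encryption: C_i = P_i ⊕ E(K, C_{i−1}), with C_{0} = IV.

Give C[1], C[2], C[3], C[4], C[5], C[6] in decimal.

C[1] = 163, C[2] = 213, C[3] = 19, C[4] = 94, C[5] = 99, C[6] = 49

C[1]: E(K, 64) = 186; 25 ⊕ 186 = 163.
C[2]: E(K, 163) = 132; 81 ⊕ 132 = 213.
C[3]: E(K, 213) = 227; 240 ⊕ 227 = 19.
C[4]: E(K, 19) = 143; 209 ⊕ 143 = 94.
C[5]: E(K, 94) = 91; 56 ⊕ 91 = 99.
C[6]: E(K, 99) = 136; 185 ⊕ 136 = 49.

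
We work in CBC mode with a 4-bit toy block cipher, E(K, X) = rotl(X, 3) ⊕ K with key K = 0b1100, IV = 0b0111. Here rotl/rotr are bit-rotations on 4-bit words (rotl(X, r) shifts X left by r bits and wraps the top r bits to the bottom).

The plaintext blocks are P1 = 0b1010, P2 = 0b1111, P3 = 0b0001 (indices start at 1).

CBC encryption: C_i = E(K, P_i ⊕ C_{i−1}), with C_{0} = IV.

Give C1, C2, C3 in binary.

C1 = 0b0010, C2 = 0b0010, C3 = 0b0101

C1: P1 ⊕ 0b0111 = 0b1101; E(K, 0b1101) = 0b0010.
C2: P2 ⊕ 0b0010 = 0b1101; E(K, 0b1101) = 0b0010.
C3: P3 ⊕ 0b0010 = 0b0011; E(K, 0b0011) = 0b0101.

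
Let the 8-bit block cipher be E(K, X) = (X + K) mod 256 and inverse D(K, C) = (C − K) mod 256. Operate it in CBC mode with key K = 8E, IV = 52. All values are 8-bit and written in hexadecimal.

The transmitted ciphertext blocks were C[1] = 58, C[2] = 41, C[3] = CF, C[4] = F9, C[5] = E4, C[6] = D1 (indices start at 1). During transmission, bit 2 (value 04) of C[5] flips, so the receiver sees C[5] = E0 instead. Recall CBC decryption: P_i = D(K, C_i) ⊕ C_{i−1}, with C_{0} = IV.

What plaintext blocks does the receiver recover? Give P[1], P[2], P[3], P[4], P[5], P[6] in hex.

Only C[5] changed, to E0. In CBC, a change in C_i garbles P_i and flips the same bit in P_{i+1}. Decrypting the received ciphertext:
P[1]: D(K, 58) = CA; CA ⊕ 52 = 98.
P[2]: D(K, 41) = B3; B3 ⊕ 58 = EB.
P[3]: D(K, CF) = 41; 41 ⊕ 41 = 00.
P[4]: D(K, F9) = 6B; 6B ⊕ CF = A4.
P[5]: D(K, E0) = 52; 52 ⊕ F9 = AB.
P[6]: D(K, D1) = 43; 43 ⊕ E0 = A3.
Blocks that differ from the original plaintext: P[5], P[6].

P[1] = 98, P[2] = EB, P[3] = 00, P[4] = A4, P[5] = AB, P[6] = A3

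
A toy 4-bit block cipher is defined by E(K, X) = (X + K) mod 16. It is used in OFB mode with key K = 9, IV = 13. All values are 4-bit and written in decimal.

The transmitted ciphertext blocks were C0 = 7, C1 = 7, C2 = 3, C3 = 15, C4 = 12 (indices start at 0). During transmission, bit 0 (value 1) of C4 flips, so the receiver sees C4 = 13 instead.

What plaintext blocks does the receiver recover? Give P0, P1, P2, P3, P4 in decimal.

P0 = 1, P1 = 8, P2 = 11, P3 = 14, P4 = 7

OFB decryption: S_i = E(K, S_{i−1}) with S_{−1} = IV; P_i = C_i ⊕ S_i.
Only C4 changed, to 13. In OFB, a change in C_i flips the same bit in P_i only; the keystream is unaffected. Decrypting the received ciphertext:
P0: S = E(K, 13) = 6; 7 ⊕ 6 = 1.
P1: S = E(K, 6) = 15; 7 ⊕ 15 = 8.
P2: S = E(K, 15) = 8; 3 ⊕ 8 = 11.
P3: S = E(K, 8) = 1; 15 ⊕ 1 = 14.
P4: S = E(K, 1) = 10; 13 ⊕ 10 = 7.
Blocks that differ from the original plaintext: P4.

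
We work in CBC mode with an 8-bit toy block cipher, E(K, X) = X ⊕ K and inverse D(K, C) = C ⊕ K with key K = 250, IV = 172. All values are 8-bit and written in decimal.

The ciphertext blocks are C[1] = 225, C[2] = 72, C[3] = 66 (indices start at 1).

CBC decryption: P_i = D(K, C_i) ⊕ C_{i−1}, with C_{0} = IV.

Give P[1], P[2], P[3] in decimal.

P[1] = 183, P[2] = 83, P[3] = 240

P[1]: D(K, 225) = 27; 27 ⊕ 172 = 183.
P[2]: D(K, 72) = 178; 178 ⊕ 225 = 83.
P[3]: D(K, 66) = 184; 184 ⊕ 72 = 240.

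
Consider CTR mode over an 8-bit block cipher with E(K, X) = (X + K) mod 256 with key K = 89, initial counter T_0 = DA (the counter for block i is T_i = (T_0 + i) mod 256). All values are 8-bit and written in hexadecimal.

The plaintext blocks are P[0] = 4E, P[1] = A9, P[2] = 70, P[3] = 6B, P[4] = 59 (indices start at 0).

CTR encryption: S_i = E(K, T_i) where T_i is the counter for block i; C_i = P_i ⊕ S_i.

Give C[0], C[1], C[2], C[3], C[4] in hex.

C[0]: T = DA, S = E(K, T) = 63; 4E ⊕ 63 = 2D.
C[1]: T = DB, S = E(K, T) = 64; A9 ⊕ 64 = CD.
C[2]: T = DC, S = E(K, T) = 65; 70 ⊕ 65 = 15.
C[3]: T = DD, S = E(K, T) = 66; 6B ⊕ 66 = 0D.
C[4]: T = DE, S = E(K, T) = 67; 59 ⊕ 67 = 3E.

C[0] = 2D, C[1] = CD, C[2] = 15, C[3] = 0D, C[4] = 3E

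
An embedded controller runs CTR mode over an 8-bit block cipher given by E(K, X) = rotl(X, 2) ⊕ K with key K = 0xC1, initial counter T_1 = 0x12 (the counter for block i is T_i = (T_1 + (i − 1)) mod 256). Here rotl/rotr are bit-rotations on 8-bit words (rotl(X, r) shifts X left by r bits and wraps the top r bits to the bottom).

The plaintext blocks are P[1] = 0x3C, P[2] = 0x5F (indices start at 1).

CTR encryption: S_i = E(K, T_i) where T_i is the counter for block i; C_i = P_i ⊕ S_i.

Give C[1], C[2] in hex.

C[1] = 0xB5, C[2] = 0xD2

C[1]: T = 0x12, S = E(K, T) = 0x89; 0x3C ⊕ 0x89 = 0xB5.
C[2]: T = 0x13, S = E(K, T) = 0x8D; 0x5F ⊕ 0x8D = 0xD2.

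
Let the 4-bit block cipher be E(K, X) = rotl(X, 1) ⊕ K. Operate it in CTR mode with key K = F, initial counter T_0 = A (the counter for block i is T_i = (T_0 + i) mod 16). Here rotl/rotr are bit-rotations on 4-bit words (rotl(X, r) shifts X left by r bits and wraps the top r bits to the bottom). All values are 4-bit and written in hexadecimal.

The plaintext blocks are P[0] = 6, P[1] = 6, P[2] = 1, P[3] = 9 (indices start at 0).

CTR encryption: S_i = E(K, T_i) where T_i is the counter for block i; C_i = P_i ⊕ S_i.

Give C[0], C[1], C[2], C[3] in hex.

C[0] = C, C[1] = E, C[2] = 7, C[3] = D

C[0]: T = A, S = E(K, T) = A; 6 ⊕ A = C.
C[1]: T = B, S = E(K, T) = 8; 6 ⊕ 8 = E.
C[2]: T = C, S = E(K, T) = 6; 1 ⊕ 6 = 7.
C[3]: T = D, S = E(K, T) = 4; 9 ⊕ 4 = D.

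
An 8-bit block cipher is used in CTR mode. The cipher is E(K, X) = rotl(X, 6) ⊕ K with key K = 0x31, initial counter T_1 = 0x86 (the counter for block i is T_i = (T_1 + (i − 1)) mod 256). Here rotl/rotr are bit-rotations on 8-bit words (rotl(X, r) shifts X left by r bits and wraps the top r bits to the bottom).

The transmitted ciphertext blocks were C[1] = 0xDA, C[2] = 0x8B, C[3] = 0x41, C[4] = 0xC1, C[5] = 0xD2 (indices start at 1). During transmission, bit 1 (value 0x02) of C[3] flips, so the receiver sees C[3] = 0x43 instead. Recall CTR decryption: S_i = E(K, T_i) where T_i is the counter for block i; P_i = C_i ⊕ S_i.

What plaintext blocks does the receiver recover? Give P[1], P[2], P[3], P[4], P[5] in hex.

Only C[3] changed, to 0x43. In CTR, a change in C_i flips the same bit in P_i only; the keystream is unaffected. Decrypting the received ciphertext:
P[1]: T = 0x86, S = E(K, T) = 0x90; 0xDA ⊕ 0x90 = 0x4A.
P[2]: T = 0x87, S = E(K, T) = 0xD0; 0x8B ⊕ 0xD0 = 0x5B.
P[3]: T = 0x88, S = E(K, T) = 0x13; 0x43 ⊕ 0x13 = 0x50.
P[4]: T = 0x89, S = E(K, T) = 0x53; 0xC1 ⊕ 0x53 = 0x92.
P[5]: T = 0x8A, S = E(K, T) = 0x93; 0xD2 ⊕ 0x93 = 0x41.
Blocks that differ from the original plaintext: P[3].

P[1] = 0x4A, P[2] = 0x5B, P[3] = 0x50, P[4] = 0x92, P[5] = 0x41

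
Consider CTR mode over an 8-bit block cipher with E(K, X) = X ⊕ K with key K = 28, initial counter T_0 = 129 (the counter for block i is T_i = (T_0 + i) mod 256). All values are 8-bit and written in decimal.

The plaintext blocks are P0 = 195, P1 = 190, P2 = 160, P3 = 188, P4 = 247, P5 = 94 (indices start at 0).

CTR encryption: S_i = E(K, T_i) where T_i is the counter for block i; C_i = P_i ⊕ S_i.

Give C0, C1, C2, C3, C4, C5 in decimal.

C0 = 94, C1 = 32, C2 = 63, C3 = 36, C4 = 110, C5 = 196

C0: T = 129, S = E(K, T) = 157; 195 ⊕ 157 = 94.
C1: T = 130, S = E(K, T) = 158; 190 ⊕ 158 = 32.
C2: T = 131, S = E(K, T) = 159; 160 ⊕ 159 = 63.
C3: T = 132, S = E(K, T) = 152; 188 ⊕ 152 = 36.
C4: T = 133, S = E(K, T) = 153; 247 ⊕ 153 = 110.
C5: T = 134, S = E(K, T) = 154; 94 ⊕ 154 = 196.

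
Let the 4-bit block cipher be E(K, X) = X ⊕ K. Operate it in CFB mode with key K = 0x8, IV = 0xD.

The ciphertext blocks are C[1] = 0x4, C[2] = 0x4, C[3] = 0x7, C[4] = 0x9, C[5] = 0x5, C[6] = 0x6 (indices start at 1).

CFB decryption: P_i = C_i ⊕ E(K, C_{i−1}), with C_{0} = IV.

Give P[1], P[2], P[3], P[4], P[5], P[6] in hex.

P[1] = 0x1, P[2] = 0x8, P[3] = 0xB, P[4] = 0x6, P[5] = 0x4, P[6] = 0xB

P[1]: E(K, 0xD) = 0x5; 0x4 ⊕ 0x5 = 0x1.
P[2]: E(K, 0x4) = 0xC; 0x4 ⊕ 0xC = 0x8.
P[3]: E(K, 0x4) = 0xC; 0x7 ⊕ 0xC = 0xB.
P[4]: E(K, 0x7) = 0xF; 0x9 ⊕ 0xF = 0x6.
P[5]: E(K, 0x9) = 0x1; 0x5 ⊕ 0x1 = 0x4.
P[6]: E(K, 0x5) = 0xD; 0x6 ⊕ 0xD = 0xB.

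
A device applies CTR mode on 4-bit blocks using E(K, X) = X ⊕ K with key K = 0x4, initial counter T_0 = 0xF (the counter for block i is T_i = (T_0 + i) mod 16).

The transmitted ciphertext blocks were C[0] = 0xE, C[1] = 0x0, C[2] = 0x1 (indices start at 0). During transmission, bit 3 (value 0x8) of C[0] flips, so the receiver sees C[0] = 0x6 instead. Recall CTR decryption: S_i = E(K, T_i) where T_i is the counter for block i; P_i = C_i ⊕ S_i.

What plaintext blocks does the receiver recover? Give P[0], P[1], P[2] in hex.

P[0] = 0xD, P[1] = 0x4, P[2] = 0x4

Only C[0] changed, to 0x6. In CTR, a change in C_i flips the same bit in P_i only; the keystream is unaffected. Decrypting the received ciphertext:
P[0]: T = 0xF, S = E(K, T) = 0xB; 0x6 ⊕ 0xB = 0xD.
P[1]: T = 0x0, S = E(K, T) = 0x4; 0x0 ⊕ 0x4 = 0x4.
P[2]: T = 0x1, S = E(K, T) = 0x5; 0x1 ⊕ 0x5 = 0x4.
Blocks that differ from the original plaintext: P[0].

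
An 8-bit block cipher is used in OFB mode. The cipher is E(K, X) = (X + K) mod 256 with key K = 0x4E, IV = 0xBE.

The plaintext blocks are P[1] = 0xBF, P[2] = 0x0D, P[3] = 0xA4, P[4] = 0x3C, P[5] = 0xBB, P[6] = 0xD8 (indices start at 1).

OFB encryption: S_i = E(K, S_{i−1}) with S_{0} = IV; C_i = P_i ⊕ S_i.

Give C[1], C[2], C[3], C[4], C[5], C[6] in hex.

C[1] = 0xB3, C[2] = 0x57, C[3] = 0x0C, C[4] = 0xCA, C[5] = 0xFF, C[6] = 0x4A

C[1]: S = E(K, 0xBE) = 0x0C; 0xBF ⊕ 0x0C = 0xB3.
C[2]: S = E(K, 0x0C) = 0x5A; 0x0D ⊕ 0x5A = 0x57.
C[3]: S = E(K, 0x5A) = 0xA8; 0xA4 ⊕ 0xA8 = 0x0C.
C[4]: S = E(K, 0xA8) = 0xF6; 0x3C ⊕ 0xF6 = 0xCA.
C[5]: S = E(K, 0xF6) = 0x44; 0xBB ⊕ 0x44 = 0xFF.
C[6]: S = E(K, 0x44) = 0x92; 0xD8 ⊕ 0x92 = 0x4A.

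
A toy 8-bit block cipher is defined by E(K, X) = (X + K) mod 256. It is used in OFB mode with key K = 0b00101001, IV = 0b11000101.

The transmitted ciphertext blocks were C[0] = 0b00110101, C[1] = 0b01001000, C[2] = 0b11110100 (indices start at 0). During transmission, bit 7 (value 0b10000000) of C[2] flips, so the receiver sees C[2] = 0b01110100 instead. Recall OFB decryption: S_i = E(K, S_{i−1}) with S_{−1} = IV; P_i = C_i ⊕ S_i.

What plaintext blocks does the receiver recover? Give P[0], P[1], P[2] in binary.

P[0] = 0b11011011, P[1] = 0b01011111, P[2] = 0b00110100

Only C[2] changed, to 0b01110100. In OFB, a change in C_i flips the same bit in P_i only; the keystream is unaffected. Decrypting the received ciphertext:
P[0]: S = E(K, 0b11000101) = 0b11101110; 0b00110101 ⊕ 0b11101110 = 0b11011011.
P[1]: S = E(K, 0b11101110) = 0b00010111; 0b01001000 ⊕ 0b00010111 = 0b01011111.
P[2]: S = E(K, 0b00010111) = 0b01000000; 0b01110100 ⊕ 0b01000000 = 0b00110100.
Blocks that differ from the original plaintext: P[2].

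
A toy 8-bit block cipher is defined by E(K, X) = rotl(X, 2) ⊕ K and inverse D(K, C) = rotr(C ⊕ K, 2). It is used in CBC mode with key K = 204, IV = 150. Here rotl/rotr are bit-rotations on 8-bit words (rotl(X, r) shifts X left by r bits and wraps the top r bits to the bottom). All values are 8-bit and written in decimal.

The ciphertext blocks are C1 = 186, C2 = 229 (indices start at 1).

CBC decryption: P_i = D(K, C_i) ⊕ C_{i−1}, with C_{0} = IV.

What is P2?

P2: D(K, 229) = 74; 74 ⊕ 186 = 240.

P2 = 240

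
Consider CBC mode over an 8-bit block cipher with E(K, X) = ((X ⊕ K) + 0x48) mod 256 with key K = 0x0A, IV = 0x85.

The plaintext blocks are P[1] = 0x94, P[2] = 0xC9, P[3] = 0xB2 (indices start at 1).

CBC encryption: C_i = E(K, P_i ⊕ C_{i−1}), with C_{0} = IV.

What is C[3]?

C[3] = 0x98

C[1]: P[1] ⊕ 0x85 = 0x11; E(K, 0x11) = 0x63.
C[2]: P[2] ⊕ 0x63 = 0xAA; E(K, 0xAA) = 0xE8.
C[3]: P[3] ⊕ 0xE8 = 0x5A; E(K, 0x5A) = 0x98.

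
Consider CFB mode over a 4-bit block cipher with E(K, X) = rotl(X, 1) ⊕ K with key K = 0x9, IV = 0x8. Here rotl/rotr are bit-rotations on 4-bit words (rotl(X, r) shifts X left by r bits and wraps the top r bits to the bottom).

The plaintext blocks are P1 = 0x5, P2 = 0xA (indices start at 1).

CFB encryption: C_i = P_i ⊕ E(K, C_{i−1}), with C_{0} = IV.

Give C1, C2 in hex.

C1: E(K, 0x8) = 0x8; 0x5 ⊕ 0x8 = 0xD.
C2: E(K, 0xD) = 0x2; 0xA ⊕ 0x2 = 0x8.

C1 = 0xD, C2 = 0x8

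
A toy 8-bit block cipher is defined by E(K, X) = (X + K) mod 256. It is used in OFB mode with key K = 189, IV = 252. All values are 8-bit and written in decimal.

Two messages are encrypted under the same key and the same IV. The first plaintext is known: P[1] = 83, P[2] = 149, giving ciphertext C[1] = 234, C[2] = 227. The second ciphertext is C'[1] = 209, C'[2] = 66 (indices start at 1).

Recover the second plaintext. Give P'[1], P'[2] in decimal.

P'[1] = 104, P'[2] = 52

In OFB with a reused IV, both messages share the same keystream S_i, so C_i ⊕ C'_i = P_i ⊕ P'_i and thus P'_i = P_i ⊕ C_i ⊕ C'_i.
P'[1]: 83 ⊕ 234 ⊕ 209 = 104.
P'[2]: 149 ⊕ 227 ⊕ 66 = 52.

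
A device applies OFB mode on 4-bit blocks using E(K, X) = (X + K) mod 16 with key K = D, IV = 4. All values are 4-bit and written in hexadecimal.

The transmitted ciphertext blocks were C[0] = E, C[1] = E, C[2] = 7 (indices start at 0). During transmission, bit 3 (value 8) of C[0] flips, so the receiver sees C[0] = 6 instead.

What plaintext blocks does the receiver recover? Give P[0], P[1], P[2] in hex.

P[0] = 7, P[1] = 0, P[2] = C

OFB decryption: S_i = E(K, S_{i−1}) with S_{−1} = IV; P_i = C_i ⊕ S_i.
Only C[0] changed, to 6. In OFB, a change in C_i flips the same bit in P_i only; the keystream is unaffected. Decrypting the received ciphertext:
P[0]: S = E(K, 4) = 1; 6 ⊕ 1 = 7.
P[1]: S = E(K, 1) = E; E ⊕ E = 0.
P[2]: S = E(K, E) = B; 7 ⊕ B = C.
Blocks that differ from the original plaintext: P[0].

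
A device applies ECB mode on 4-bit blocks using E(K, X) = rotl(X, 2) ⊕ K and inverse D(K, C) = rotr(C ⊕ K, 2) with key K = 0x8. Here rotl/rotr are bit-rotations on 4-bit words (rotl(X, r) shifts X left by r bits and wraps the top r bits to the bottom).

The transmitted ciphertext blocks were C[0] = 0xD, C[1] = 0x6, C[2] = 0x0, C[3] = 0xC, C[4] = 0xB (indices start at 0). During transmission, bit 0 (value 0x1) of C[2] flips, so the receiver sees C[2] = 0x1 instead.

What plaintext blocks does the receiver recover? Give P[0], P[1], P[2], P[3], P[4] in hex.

P[0] = 0x5, P[1] = 0xB, P[2] = 0x6, P[3] = 0x1, P[4] = 0xC

ECB decryption: P_i = D(K, C_i).
Only C[2] changed, to 0x1. In ECB, a change in C_i affects only P_i. Decrypting the received ciphertext:
P[0]: D(K, 0xD) = 0x5.
P[1]: D(K, 0x6) = 0xB.
P[2]: D(K, 0x1) = 0x6.
P[3]: D(K, 0xC) = 0x1.
P[4]: D(K, 0xB) = 0xC.
Blocks that differ from the original plaintext: P[2].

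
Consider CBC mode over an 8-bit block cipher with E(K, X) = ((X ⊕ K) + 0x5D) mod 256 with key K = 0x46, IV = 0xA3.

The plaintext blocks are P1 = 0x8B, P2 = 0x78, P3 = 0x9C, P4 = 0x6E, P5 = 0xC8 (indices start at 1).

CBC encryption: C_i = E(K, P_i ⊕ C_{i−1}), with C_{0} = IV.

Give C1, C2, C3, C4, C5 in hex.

C1: P1 ⊕ 0xA3 = 0x28; E(K, 0x28) = 0xCB.
C2: P2 ⊕ 0xCB = 0xB3; E(K, 0xB3) = 0x52.
C3: P3 ⊕ 0x52 = 0xCE; E(K, 0xCE) = 0xE5.
C4: P4 ⊕ 0xE5 = 0x8B; E(K, 0x8B) = 0x2A.
C5: P5 ⊕ 0x2A = 0xE2; E(K, 0xE2) = 0x01.

C1 = 0xCB, C2 = 0x52, C3 = 0xE5, C4 = 0x2A, C5 = 0x01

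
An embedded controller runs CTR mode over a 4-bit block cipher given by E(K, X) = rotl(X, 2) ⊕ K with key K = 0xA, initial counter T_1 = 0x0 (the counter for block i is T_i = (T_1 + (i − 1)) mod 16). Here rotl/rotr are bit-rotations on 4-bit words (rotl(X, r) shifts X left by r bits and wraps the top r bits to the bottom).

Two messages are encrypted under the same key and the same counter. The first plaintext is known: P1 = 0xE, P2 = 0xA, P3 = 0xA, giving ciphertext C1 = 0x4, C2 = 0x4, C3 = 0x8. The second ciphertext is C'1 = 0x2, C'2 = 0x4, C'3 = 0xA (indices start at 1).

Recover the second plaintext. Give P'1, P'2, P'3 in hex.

P'1 = 0x8, P'2 = 0xA, P'3 = 0x8

In CTR with a reused counter, both messages share the same keystream S_i, so C_i ⊕ C'_i = P_i ⊕ P'_i and thus P'_i = P_i ⊕ C_i ⊕ C'_i.
P'1: 0xE ⊕ 0x4 ⊕ 0x2 = 0x8.
P'2: 0xA ⊕ 0x4 ⊕ 0x4 = 0xA.
P'3: 0xA ⊕ 0x8 ⊕ 0xA = 0x8.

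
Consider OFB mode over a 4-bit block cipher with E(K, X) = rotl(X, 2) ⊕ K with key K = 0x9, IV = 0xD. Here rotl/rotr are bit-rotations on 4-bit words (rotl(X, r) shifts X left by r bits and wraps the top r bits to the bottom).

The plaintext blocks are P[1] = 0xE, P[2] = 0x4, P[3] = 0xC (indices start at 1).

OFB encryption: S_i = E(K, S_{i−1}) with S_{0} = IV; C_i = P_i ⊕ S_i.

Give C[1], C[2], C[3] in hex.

C[1] = 0x0, C[2] = 0x6, C[3] = 0xD

C[1]: S = E(K, 0xD) = 0xE; 0xE ⊕ 0xE = 0x0.
C[2]: S = E(K, 0xE) = 0x2; 0x4 ⊕ 0x2 = 0x6.
C[3]: S = E(K, 0x2) = 0x1; 0xC ⊕ 0x1 = 0xD.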